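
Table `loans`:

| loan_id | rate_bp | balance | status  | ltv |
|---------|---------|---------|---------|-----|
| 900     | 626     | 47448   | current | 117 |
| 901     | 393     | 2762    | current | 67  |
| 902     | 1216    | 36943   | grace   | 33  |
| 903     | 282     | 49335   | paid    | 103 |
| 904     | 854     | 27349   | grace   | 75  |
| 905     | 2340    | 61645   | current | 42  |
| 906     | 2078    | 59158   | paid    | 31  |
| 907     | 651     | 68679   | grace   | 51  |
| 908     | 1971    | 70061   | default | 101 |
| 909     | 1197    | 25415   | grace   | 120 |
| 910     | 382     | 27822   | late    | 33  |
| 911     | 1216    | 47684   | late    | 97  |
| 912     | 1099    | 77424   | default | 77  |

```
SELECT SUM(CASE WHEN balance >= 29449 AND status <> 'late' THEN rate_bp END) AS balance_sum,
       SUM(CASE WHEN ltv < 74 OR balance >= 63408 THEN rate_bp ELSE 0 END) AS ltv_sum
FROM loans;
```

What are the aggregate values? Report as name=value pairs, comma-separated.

[balance_sum: balance >= 29449 AND status <> 'late']
loan_id=900: ✓ → 626
loan_id=901: ✗
loan_id=902: ✓ → 1216
loan_id=903: ✓ → 282
loan_id=904: ✗
loan_id=905: ✓ → 2340
loan_id=906: ✓ → 2078
loan_id=907: ✓ → 651
loan_id=908: ✓ → 1971
loan_id=909: ✗
loan_id=910: ✗
loan_id=911: ✗
loan_id=912: ✓ → 1099
balance_sum = 626 + 1216 + 282 + 2340 + 2078 + 651 + 1971 + 1099 = 10263
—
[ltv_sum: ltv < 74 OR balance >= 63408]
loan_id=900: ✗
loan_id=901: ✓ → 393
loan_id=902: ✓ → 1216
loan_id=903: ✗
loan_id=904: ✗
loan_id=905: ✓ → 2340
loan_id=906: ✓ → 2078
loan_id=907: ✓ → 651
loan_id=908: ✓ → 1971
loan_id=909: ✗
loan_id=910: ✓ → 382
loan_id=911: ✗
loan_id=912: ✓ → 1099
ltv_sum = 393 + 1216 + 2340 + 2078 + 651 + 1971 + 382 + 1099 = 10130

balance_sum=10263, ltv_sum=10130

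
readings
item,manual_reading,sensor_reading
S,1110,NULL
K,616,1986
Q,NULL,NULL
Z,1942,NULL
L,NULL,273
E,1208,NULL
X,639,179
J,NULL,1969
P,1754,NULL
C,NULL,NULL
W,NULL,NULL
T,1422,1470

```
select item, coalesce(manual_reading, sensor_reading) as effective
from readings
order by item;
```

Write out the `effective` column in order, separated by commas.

item=C: manual_reading=NULL, sensor_reading=NULL (all NULL) → NULL
item=E: manual_reading=1208 → 1208
item=J: manual_reading=NULL, sensor_reading=1969 → 1969
item=K: manual_reading=616 → 616
item=L: manual_reading=NULL, sensor_reading=273 → 273
item=P: manual_reading=1754 → 1754
item=Q: manual_reading=NULL, sensor_reading=NULL (all NULL) → NULL
item=S: manual_reading=1110 → 1110
item=T: manual_reading=1422 → 1422
item=W: manual_reading=NULL, sensor_reading=NULL (all NULL) → NULL
item=X: manual_reading=639 → 639
item=Z: manual_reading=1942 → 1942

NULL, 1208, 1969, 616, 273, 1754, NULL, 1110, 1422, NULL, 639, 1942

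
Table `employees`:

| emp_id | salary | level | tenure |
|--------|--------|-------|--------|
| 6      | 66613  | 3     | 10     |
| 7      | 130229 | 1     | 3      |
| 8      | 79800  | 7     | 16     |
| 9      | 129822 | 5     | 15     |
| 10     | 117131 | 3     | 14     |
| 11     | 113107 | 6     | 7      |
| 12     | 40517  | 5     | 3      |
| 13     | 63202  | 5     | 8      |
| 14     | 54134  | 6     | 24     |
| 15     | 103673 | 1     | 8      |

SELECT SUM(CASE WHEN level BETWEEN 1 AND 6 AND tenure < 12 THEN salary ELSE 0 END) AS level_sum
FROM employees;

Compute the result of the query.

517341

emp_id=6: ✓ → 66613
emp_id=7: ✓ → 130229
emp_id=8: ✗
emp_id=9: ✗
emp_id=10: ✗
emp_id=11: ✓ → 113107
emp_id=12: ✓ → 40517
emp_id=13: ✓ → 63202
emp_id=14: ✗
emp_id=15: ✓ → 103673
level_sum = 66613 + 130229 + 113107 + 40517 + 63202 + 103673 = 517341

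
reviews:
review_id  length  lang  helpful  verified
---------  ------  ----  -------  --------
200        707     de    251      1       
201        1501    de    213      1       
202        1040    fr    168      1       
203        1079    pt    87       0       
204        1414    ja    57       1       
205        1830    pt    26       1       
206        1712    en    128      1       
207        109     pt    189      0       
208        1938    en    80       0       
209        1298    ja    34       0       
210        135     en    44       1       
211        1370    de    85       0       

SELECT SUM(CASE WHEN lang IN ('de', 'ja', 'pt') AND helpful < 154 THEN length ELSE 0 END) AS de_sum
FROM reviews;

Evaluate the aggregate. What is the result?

6991

review_id=200: ✗
review_id=201: ✗
review_id=202: ✗
review_id=203: ✓ → 1079
review_id=204: ✓ → 1414
review_id=205: ✓ → 1830
review_id=206: ✗
review_id=207: ✗
review_id=208: ✗
review_id=209: ✓ → 1298
review_id=210: ✗
review_id=211: ✓ → 1370
de_sum = 1079 + 1414 + 1830 + 1298 + 1370 = 6991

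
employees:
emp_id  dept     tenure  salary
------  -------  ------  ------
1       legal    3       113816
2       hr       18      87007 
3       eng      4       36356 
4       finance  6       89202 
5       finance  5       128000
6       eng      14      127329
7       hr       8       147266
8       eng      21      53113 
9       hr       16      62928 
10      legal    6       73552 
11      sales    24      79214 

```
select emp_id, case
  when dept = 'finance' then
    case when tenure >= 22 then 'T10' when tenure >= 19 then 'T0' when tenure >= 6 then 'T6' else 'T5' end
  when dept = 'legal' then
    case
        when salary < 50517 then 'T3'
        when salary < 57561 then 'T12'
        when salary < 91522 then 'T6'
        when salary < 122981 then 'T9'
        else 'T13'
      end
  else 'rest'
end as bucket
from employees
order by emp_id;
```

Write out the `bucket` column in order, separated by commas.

T9, rest, rest, T6, T5, rest, rest, rest, rest, T6, rest

emp_id=1: dept='legal' → inner[salary < 122981] → T9
emp_id=2: dept='hr' → outer ELSE → rest
emp_id=3: dept='eng' → outer ELSE → rest
emp_id=4: dept='finance' → inner[tenure >= 6] → T6
emp_id=5: dept='finance' → inner[ELSE] → T5
emp_id=6: dept='eng' → outer ELSE → rest
emp_id=7: dept='hr' → outer ELSE → rest
emp_id=8: dept='eng' → outer ELSE → rest
emp_id=9: dept='hr' → outer ELSE → rest
emp_id=10: dept='legal' → inner[salary < 91522] → T6
emp_id=11: dept='sales' → outer ELSE → rest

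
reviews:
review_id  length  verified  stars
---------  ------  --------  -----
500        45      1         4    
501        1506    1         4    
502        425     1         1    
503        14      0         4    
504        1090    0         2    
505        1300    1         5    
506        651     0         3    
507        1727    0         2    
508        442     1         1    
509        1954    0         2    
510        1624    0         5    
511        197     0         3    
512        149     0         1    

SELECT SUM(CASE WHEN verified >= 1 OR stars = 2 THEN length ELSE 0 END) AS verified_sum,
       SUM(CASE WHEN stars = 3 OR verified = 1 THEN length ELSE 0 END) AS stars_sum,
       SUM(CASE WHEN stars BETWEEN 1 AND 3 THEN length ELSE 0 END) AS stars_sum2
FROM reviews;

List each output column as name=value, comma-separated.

[verified_sum: verified >= 1 OR stars = 2]
review_id=500: ✓ → 45
review_id=501: ✓ → 1506
review_id=502: ✓ → 425
review_id=503: ✗
review_id=504: ✓ → 1090
review_id=505: ✓ → 1300
review_id=506: ✗
review_id=507: ✓ → 1727
review_id=508: ✓ → 442
review_id=509: ✓ → 1954
review_id=510: ✗
review_id=511: ✗
review_id=512: ✗
verified_sum = 45 + 1506 + 425 + 1090 + 1300 + 1727 + 442 + 1954 = 8489
—
[stars_sum: stars = 3 OR verified = 1]
review_id=500: ✓ → 45
review_id=501: ✓ → 1506
review_id=502: ✓ → 425
review_id=503: ✗
review_id=504: ✗
review_id=505: ✓ → 1300
review_id=506: ✓ → 651
review_id=507: ✗
review_id=508: ✓ → 442
review_id=509: ✗
review_id=510: ✗
review_id=511: ✓ → 197
review_id=512: ✗
stars_sum = 45 + 1506 + 425 + 1300 + 651 + 442 + 197 = 4566
—
[stars_sum2: stars BETWEEN 1 AND 3]
review_id=500: ✗
review_id=501: ✗
review_id=502: ✓ → 425
review_id=503: ✗
review_id=504: ✓ → 1090
review_id=505: ✗
review_id=506: ✓ → 651
review_id=507: ✓ → 1727
review_id=508: ✓ → 442
review_id=509: ✓ → 1954
review_id=510: ✗
review_id=511: ✓ → 197
review_id=512: ✓ → 149
stars_sum2 = 425 + 1090 + 651 + 1727 + 442 + 1954 + 197 + 149 = 6635

verified_sum=8489, stars_sum=4566, stars_sum2=6635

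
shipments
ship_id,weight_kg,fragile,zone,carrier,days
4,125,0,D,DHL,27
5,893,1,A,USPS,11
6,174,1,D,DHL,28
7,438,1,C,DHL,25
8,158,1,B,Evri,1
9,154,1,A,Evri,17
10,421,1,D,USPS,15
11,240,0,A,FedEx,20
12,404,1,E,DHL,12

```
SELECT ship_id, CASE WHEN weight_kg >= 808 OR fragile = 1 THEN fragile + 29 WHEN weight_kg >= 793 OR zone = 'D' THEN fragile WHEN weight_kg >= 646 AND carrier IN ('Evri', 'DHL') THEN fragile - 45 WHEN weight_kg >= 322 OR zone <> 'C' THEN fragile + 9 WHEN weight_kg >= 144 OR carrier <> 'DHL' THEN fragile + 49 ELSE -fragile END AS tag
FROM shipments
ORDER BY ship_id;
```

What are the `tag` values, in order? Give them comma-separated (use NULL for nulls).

0, 30, 30, 30, 30, 30, 30, 9, 30

ship_id=4: weight_kg >= 793 OR zone = 'D' → 0
ship_id=5: weight_kg >= 808 OR fragile = 1 → 30
ship_id=6: weight_kg >= 808 OR fragile = 1 → 30
ship_id=7: weight_kg >= 808 OR fragile = 1 → 30
ship_id=8: weight_kg >= 808 OR fragile = 1 → 30
ship_id=9: weight_kg >= 808 OR fragile = 1 → 30
ship_id=10: weight_kg >= 808 OR fragile = 1 → 30
ship_id=11: weight_kg >= 322 OR zone <> 'C' → 9
ship_id=12: weight_kg >= 808 OR fragile = 1 → 30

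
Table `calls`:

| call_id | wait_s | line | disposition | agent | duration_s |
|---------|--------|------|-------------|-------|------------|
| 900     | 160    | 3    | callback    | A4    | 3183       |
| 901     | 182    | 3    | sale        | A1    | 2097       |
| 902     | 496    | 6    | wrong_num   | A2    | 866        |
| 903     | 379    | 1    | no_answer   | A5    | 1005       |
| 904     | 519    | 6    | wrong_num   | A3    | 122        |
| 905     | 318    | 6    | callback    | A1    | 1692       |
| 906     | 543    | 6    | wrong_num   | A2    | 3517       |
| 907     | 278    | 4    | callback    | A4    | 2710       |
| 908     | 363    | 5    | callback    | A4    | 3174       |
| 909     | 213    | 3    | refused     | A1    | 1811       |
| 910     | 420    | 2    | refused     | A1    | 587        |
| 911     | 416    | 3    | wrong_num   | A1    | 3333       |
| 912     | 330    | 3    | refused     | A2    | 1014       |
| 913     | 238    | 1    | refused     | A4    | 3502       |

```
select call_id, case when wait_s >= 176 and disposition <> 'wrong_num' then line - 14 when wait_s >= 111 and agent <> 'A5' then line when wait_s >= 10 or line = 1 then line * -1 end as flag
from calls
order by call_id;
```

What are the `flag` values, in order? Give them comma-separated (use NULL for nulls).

3, -11, 6, -13, 6, -8, 6, -10, -9, -11, -12, 3, -11, -13

call_id=900: wait_s >= 111 and agent <> 'A5' → 3
call_id=901: wait_s >= 176 and disposition <> 'wrong_num' → -11
call_id=902: wait_s >= 111 and agent <> 'A5' → 6
call_id=903: wait_s >= 176 and disposition <> 'wrong_num' → -13
call_id=904: wait_s >= 111 and agent <> 'A5' → 6
call_id=905: wait_s >= 176 and disposition <> 'wrong_num' → -8
call_id=906: wait_s >= 111 and agent <> 'A5' → 6
call_id=907: wait_s >= 176 and disposition <> 'wrong_num' → -10
call_id=908: wait_s >= 176 and disposition <> 'wrong_num' → -9
call_id=909: wait_s >= 176 and disposition <> 'wrong_num' → -11
call_id=910: wait_s >= 176 and disposition <> 'wrong_num' → -12
call_id=911: wait_s >= 111 and agent <> 'A5' → 3
call_id=912: wait_s >= 176 and disposition <> 'wrong_num' → -11
call_id=913: wait_s >= 176 and disposition <> 'wrong_num' → -13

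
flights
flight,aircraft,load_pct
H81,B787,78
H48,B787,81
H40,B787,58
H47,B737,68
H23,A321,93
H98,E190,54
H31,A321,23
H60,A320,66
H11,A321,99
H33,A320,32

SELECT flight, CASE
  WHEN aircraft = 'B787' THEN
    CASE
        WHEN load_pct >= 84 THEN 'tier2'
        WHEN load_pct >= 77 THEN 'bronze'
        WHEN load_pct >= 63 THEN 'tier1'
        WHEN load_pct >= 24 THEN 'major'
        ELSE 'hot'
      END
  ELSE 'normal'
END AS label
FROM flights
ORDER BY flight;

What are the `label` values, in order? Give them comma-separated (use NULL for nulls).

flight=H11: aircraft='A321' → outer ELSE → normal
flight=H23: aircraft='A321' → outer ELSE → normal
flight=H31: aircraft='A321' → outer ELSE → normal
flight=H33: aircraft='A320' → outer ELSE → normal
flight=H40: aircraft='B787' → inner[load_pct >= 24] → major
flight=H47: aircraft='B737' → outer ELSE → normal
flight=H48: aircraft='B787' → inner[load_pct >= 77] → bronze
flight=H60: aircraft='A320' → outer ELSE → normal
flight=H81: aircraft='B787' → inner[load_pct >= 77] → bronze
flight=H98: aircraft='E190' → outer ELSE → normal

normal, normal, normal, normal, major, normal, bronze, normal, bronze, normal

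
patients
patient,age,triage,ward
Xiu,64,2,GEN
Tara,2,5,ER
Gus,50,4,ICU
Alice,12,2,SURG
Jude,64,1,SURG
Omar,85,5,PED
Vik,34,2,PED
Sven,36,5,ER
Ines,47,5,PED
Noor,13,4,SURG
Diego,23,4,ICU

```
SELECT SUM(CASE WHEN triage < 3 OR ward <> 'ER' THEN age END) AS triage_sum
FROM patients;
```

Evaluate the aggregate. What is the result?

patient=Xiu: ✓ → 64
patient=Tara: ✗
patient=Gus: ✓ → 50
patient=Alice: ✓ → 12
patient=Jude: ✓ → 64
patient=Omar: ✓ → 85
patient=Vik: ✓ → 34
patient=Sven: ✗
patient=Ines: ✓ → 47
patient=Noor: ✓ → 13
patient=Diego: ✓ → 23
triage_sum = 64 + 50 + 12 + 64 + 85 + 34 + 47 + 13 + 23 = 392

392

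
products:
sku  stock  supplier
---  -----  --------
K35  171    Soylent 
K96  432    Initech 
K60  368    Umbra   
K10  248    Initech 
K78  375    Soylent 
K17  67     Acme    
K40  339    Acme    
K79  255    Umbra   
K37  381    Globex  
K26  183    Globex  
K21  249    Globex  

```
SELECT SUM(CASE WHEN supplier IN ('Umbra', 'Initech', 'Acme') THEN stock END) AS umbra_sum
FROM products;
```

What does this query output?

sku=K35: ✗
sku=K96: ✓ → 432
sku=K60: ✓ → 368
sku=K10: ✓ → 248
sku=K78: ✗
sku=K17: ✓ → 67
sku=K40: ✓ → 339
sku=K79: ✓ → 255
sku=K37: ✗
sku=K26: ✗
sku=K21: ✗
umbra_sum = 432 + 368 + 248 + 67 + 339 + 255 = 1709

1709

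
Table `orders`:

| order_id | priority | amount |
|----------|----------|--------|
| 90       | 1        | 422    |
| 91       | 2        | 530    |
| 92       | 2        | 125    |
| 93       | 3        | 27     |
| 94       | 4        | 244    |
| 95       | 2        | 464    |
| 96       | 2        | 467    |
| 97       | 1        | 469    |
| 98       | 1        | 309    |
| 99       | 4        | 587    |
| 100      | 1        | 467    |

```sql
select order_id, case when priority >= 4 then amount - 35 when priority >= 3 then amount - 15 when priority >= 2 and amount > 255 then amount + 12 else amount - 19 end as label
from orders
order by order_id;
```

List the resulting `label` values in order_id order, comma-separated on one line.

order_id=90: ELSE → 403
order_id=91: priority >= 2 and amount > 255 → 542
order_id=92: ELSE → 106
order_id=93: priority >= 3 → 12
order_id=94: priority >= 4 → 209
order_id=95: priority >= 2 and amount > 255 → 476
order_id=96: priority >= 2 and amount > 255 → 479
order_id=97: ELSE → 450
order_id=98: ELSE → 290
order_id=99: priority >= 4 → 552
order_id=100: ELSE → 448

403, 542, 106, 12, 209, 476, 479, 450, 290, 552, 448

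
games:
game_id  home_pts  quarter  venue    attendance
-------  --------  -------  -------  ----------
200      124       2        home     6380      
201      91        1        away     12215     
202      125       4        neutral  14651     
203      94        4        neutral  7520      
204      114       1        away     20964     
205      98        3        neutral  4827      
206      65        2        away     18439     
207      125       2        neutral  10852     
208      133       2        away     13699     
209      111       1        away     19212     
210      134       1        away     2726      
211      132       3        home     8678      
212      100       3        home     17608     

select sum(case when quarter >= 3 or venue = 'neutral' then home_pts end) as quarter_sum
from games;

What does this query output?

game_id=200: ✗
game_id=201: ✗
game_id=202: ✓ → 125
game_id=203: ✓ → 94
game_id=204: ✗
game_id=205: ✓ → 98
game_id=206: ✗
game_id=207: ✓ → 125
game_id=208: ✗
game_id=209: ✗
game_id=210: ✗
game_id=211: ✓ → 132
game_id=212: ✓ → 100
quarter_sum = 125 + 94 + 98 + 125 + 132 + 100 = 674

674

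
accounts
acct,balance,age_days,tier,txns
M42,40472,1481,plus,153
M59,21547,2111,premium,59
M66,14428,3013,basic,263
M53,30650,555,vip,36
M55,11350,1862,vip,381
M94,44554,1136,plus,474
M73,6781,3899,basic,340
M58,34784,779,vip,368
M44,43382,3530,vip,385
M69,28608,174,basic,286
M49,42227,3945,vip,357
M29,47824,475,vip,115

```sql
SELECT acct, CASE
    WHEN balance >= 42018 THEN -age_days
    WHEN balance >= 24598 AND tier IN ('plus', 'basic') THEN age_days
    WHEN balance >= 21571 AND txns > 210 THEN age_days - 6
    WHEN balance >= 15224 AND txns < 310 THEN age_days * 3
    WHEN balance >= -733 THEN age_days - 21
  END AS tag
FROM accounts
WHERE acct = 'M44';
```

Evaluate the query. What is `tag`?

-3530

acct = M44: balance=43382, age_days=3530, tier=vip, txns=385.
balance >= 42018 → true → -3530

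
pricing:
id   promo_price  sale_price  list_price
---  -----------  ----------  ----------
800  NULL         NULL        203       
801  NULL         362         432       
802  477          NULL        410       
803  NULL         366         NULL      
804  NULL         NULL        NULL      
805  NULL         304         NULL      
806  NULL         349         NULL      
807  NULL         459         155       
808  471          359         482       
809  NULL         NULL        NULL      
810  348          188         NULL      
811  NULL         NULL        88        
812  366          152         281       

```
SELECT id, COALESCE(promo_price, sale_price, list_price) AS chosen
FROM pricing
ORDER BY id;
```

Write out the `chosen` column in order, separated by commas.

203, 362, 477, 366, NULL, 304, 349, 459, 471, NULL, 348, 88, 366

id=800: promo_price=NULL, sale_price=NULL, list_price=203 → 203
id=801: promo_price=NULL, sale_price=362 → 362
id=802: promo_price=477 → 477
id=803: promo_price=NULL, sale_price=366 → 366
id=804: promo_price=NULL, sale_price=NULL, list_price=NULL (all NULL) → NULL
id=805: promo_price=NULL, sale_price=304 → 304
id=806: promo_price=NULL, sale_price=349 → 349
id=807: promo_price=NULL, sale_price=459 → 459
id=808: promo_price=471 → 471
id=809: promo_price=NULL, sale_price=NULL, list_price=NULL (all NULL) → NULL
id=810: promo_price=348 → 348
id=811: promo_price=NULL, sale_price=NULL, list_price=88 → 88
id=812: promo_price=366 → 366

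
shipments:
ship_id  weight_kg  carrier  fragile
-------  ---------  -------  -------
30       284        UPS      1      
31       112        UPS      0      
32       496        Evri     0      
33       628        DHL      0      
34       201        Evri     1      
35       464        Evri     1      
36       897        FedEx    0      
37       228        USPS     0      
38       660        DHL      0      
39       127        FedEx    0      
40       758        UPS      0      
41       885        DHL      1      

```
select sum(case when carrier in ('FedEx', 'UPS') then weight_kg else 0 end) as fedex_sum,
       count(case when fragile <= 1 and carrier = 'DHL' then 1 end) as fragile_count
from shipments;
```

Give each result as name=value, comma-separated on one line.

fedex_sum=2178, fragile_count=3

[fedex_sum: carrier in ('FedEx', 'UPS')]
ship_id=30: ✓ → 284
ship_id=31: ✓ → 112
ship_id=32: ✗
ship_id=33: ✗
ship_id=34: ✗
ship_id=35: ✗
ship_id=36: ✓ → 897
ship_id=37: ✗
ship_id=38: ✗
ship_id=39: ✓ → 127
ship_id=40: ✓ → 758
ship_id=41: ✗
fedex_sum = 284 + 112 + 897 + 127 + 758 = 2178
—
[fragile_count: fragile <= 1 and carrier = 'DHL']
ship_id=30: ✗
ship_id=31: ✗
ship_id=32: ✗
ship_id=33: ✓ → 1
ship_id=34: ✗
ship_id=35: ✗
ship_id=36: ✗
ship_id=37: ✗
ship_id=38: ✓ → 1
ship_id=39: ✗
ship_id=40: ✗
ship_id=41: ✓ → 1
fragile_count = COUNT(1, 1, 1) = 3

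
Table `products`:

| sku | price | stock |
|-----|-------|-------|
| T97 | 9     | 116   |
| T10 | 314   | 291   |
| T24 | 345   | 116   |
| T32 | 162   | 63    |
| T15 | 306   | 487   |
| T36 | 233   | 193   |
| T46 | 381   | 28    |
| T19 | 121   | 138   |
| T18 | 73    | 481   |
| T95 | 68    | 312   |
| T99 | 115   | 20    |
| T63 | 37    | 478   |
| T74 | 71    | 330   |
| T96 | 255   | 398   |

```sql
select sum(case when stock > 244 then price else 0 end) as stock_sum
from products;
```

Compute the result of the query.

sku=T97: ✗
sku=T10: ✓ → 314
sku=T24: ✗
sku=T32: ✗
sku=T15: ✓ → 306
sku=T36: ✗
sku=T46: ✗
sku=T19: ✗
sku=T18: ✓ → 73
sku=T95: ✓ → 68
sku=T99: ✗
sku=T63: ✓ → 37
sku=T74: ✓ → 71
sku=T96: ✓ → 255
stock_sum = 314 + 306 + 73 + 68 + 37 + 71 + 255 = 1124

1124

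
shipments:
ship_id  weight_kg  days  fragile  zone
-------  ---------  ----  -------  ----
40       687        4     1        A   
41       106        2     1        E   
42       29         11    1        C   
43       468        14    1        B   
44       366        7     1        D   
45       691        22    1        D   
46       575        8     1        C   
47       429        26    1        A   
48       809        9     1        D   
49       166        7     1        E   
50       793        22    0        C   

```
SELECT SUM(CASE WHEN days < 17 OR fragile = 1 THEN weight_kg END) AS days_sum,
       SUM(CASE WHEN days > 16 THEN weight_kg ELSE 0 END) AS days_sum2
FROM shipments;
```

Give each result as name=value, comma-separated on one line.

[days_sum: days < 17 OR fragile = 1]
ship_id=40: ✓ → 687
ship_id=41: ✓ → 106
ship_id=42: ✓ → 29
ship_id=43: ✓ → 468
ship_id=44: ✓ → 366
ship_id=45: ✓ → 691
ship_id=46: ✓ → 575
ship_id=47: ✓ → 429
ship_id=48: ✓ → 809
ship_id=49: ✓ → 166
ship_id=50: ✗
days_sum = 687 + 106 + 29 + 468 + 366 + 691 + 575 + 429 + 809 + 166 = 4326
—
[days_sum2: days > 16]
ship_id=40: ✗
ship_id=41: ✗
ship_id=42: ✗
ship_id=43: ✗
ship_id=44: ✗
ship_id=45: ✓ → 691
ship_id=46: ✗
ship_id=47: ✓ → 429
ship_id=48: ✗
ship_id=49: ✗
ship_id=50: ✓ → 793
days_sum2 = 691 + 429 + 793 = 1913

days_sum=4326, days_sum2=1913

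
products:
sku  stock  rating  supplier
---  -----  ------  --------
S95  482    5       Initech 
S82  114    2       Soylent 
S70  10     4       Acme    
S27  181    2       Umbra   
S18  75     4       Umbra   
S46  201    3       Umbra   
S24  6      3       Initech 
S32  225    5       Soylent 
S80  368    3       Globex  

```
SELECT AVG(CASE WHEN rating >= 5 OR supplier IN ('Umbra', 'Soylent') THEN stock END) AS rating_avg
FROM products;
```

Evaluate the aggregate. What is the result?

sku=S95: ✓ → 482
sku=S82: ✓ → 114
sku=S70: ✗
sku=S27: ✓ → 181
sku=S18: ✓ → 75
sku=S46: ✓ → 201
sku=S24: ✗
sku=S32: ✓ → 225
sku=S80: ✗
rating_avg = (482 + 114 + 181 + 75 + 201 + 225) / 6 = 213

213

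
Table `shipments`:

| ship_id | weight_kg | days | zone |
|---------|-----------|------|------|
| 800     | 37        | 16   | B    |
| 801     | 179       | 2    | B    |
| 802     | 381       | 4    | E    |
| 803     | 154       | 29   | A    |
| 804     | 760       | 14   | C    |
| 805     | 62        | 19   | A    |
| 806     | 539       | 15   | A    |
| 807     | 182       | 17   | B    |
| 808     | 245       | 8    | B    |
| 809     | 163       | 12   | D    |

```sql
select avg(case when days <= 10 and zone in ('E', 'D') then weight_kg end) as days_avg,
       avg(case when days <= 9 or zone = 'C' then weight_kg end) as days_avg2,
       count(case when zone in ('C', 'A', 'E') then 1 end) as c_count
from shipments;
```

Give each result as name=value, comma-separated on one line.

days_avg=381, days_avg2=391.25, c_count=5

[days_avg: days <= 10 and zone in ('E', 'D')]
ship_id=800: ✗
ship_id=801: ✗
ship_id=802: ✓ → 381
ship_id=803: ✗
ship_id=804: ✗
ship_id=805: ✗
ship_id=806: ✗
ship_id=807: ✗
ship_id=808: ✗
ship_id=809: ✗
days_avg = 381
—
[days_avg2: days <= 9 or zone = 'C']
ship_id=800: ✗
ship_id=801: ✓ → 179
ship_id=802: ✓ → 381
ship_id=803: ✗
ship_id=804: ✓ → 760
ship_id=805: ✗
ship_id=806: ✗
ship_id=807: ✗
ship_id=808: ✓ → 245
ship_id=809: ✗
days_avg2 = (179 + 381 + 760 + 245) / 4 = 391.25
—
[c_count: zone in ('C', 'A', 'E')]
ship_id=800: ✗
ship_id=801: ✗
ship_id=802: ✓ → 1
ship_id=803: ✓ → 1
ship_id=804: ✓ → 1
ship_id=805: ✓ → 1
ship_id=806: ✓ → 1
ship_id=807: ✗
ship_id=808: ✗
ship_id=809: ✗
c_count = COUNT(1, 1, 1, 1, 1) = 5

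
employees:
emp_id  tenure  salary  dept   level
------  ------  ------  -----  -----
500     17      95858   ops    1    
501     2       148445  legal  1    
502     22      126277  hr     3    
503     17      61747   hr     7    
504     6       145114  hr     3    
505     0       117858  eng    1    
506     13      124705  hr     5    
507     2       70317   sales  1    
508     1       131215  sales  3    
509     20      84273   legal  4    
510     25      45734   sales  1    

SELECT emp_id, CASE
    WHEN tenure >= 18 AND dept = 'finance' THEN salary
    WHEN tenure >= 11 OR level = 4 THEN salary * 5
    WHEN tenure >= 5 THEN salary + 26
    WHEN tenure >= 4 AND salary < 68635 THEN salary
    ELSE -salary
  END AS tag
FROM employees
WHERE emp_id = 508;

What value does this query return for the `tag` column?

-131215

emp_id = 508: tenure=1, salary=131215, dept=sales, level=3.
tenure >= 18 AND dept = 'finance' → false
tenure >= 11 OR level = 4 → false
tenure >= 5 → false
tenure >= 4 AND salary < 68635 → false
No prior WHEN matched → ELSE → -131215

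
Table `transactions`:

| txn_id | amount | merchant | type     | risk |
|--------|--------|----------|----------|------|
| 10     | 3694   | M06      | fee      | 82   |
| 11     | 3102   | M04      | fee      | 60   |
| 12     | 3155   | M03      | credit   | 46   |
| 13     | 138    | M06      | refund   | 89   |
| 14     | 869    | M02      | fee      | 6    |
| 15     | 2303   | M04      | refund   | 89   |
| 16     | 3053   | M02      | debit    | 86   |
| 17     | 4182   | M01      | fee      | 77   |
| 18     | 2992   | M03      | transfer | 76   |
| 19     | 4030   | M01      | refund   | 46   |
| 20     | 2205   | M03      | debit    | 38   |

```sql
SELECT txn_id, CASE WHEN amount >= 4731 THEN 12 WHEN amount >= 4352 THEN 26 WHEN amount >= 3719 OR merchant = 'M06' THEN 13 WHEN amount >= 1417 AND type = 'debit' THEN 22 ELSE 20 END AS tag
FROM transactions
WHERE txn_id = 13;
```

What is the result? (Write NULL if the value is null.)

13

txn_id = 13: amount=138, merchant=M06, type=refund, risk=89.
amount >= 4731 → false
amount >= 4352 → false
amount >= 3719 OR merchant = 'M06' → true → 13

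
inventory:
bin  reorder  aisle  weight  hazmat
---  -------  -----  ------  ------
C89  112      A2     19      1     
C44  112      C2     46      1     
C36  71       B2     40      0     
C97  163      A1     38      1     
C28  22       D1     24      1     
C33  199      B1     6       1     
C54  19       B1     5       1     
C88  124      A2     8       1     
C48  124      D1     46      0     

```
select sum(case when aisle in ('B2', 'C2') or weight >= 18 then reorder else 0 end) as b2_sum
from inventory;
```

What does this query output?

604

bin=C89: ✓ → 112
bin=C44: ✓ → 112
bin=C36: ✓ → 71
bin=C97: ✓ → 163
bin=C28: ✓ → 22
bin=C33: ✗
bin=C54: ✗
bin=C88: ✗
bin=C48: ✓ → 124
b2_sum = 112 + 112 + 71 + 163 + 22 + 124 = 604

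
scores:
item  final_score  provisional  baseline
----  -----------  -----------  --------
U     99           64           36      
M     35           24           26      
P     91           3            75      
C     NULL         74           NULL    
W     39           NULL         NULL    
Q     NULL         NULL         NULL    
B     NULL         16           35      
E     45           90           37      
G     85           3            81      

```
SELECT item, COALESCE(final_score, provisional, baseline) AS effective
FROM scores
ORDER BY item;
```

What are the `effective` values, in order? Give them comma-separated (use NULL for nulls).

item=B: final_score=NULL, provisional=16 → 16
item=C: final_score=NULL, provisional=74 → 74
item=E: final_score=45 → 45
item=G: final_score=85 → 85
item=M: final_score=35 → 35
item=P: final_score=91 → 91
item=Q: final_score=NULL, provisional=NULL, baseline=NULL (all NULL) → NULL
item=U: final_score=99 → 99
item=W: final_score=39 → 39

16, 74, 45, 85, 35, 91, NULL, 99, 39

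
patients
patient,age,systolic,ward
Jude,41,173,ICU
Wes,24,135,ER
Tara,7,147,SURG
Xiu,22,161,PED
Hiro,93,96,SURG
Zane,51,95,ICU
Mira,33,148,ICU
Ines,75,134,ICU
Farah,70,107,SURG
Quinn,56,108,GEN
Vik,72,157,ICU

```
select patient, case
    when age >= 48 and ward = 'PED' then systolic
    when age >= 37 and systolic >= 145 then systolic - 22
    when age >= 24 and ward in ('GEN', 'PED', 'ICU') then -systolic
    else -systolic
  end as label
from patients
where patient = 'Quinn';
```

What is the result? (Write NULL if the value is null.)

-108

patient = Quinn: age=56, systolic=108, ward=GEN.
age >= 48 and ward = 'PED' → false
age >= 37 and systolic >= 145 → false
age >= 24 and ward in ('GEN', 'PED', 'ICU') → true → -108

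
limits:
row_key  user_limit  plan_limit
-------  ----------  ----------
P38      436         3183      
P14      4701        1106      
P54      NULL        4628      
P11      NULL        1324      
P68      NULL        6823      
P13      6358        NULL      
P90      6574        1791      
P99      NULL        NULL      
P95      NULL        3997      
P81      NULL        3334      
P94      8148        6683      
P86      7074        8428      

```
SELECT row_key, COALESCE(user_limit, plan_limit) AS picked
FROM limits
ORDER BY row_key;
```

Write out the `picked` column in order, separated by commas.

row_key=P11: user_limit=NULL, plan_limit=1324 → 1324
row_key=P13: user_limit=6358 → 6358
row_key=P14: user_limit=4701 → 4701
row_key=P38: user_limit=436 → 436
row_key=P54: user_limit=NULL, plan_limit=4628 → 4628
row_key=P68: user_limit=NULL, plan_limit=6823 → 6823
row_key=P81: user_limit=NULL, plan_limit=3334 → 3334
row_key=P86: user_limit=7074 → 7074
row_key=P90: user_limit=6574 → 6574
row_key=P94: user_limit=8148 → 8148
row_key=P95: user_limit=NULL, plan_limit=3997 → 3997
row_key=P99: user_limit=NULL, plan_limit=NULL (all NULL) → NULL

1324, 6358, 4701, 436, 4628, 6823, 3334, 7074, 6574, 8148, 3997, NULL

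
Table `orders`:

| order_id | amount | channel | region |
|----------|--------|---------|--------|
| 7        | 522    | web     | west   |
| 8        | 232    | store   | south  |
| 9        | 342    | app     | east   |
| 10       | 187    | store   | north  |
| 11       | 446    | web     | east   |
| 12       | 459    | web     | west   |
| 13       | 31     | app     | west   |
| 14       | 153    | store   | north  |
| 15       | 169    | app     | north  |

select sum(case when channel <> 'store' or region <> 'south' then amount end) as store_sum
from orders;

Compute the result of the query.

order_id=7: ✓ → 522
order_id=8: ✗
order_id=9: ✓ → 342
order_id=10: ✓ → 187
order_id=11: ✓ → 446
order_id=12: ✓ → 459
order_id=13: ✓ → 31
order_id=14: ✓ → 153
order_id=15: ✓ → 169
store_sum = 522 + 342 + 187 + 446 + 459 + 31 + 153 + 169 = 2309

2309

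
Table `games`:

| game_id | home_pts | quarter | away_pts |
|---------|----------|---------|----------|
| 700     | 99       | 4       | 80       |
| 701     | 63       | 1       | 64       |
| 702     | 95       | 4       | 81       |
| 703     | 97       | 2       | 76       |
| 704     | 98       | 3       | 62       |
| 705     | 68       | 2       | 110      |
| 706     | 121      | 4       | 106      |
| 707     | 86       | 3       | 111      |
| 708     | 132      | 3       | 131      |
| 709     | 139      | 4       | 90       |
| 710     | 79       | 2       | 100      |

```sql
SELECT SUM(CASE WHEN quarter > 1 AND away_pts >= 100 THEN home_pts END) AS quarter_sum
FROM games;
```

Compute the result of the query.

486

game_id=700: ✗
game_id=701: ✗
game_id=702: ✗
game_id=703: ✗
game_id=704: ✗
game_id=705: ✓ → 68
game_id=706: ✓ → 121
game_id=707: ✓ → 86
game_id=708: ✓ → 132
game_id=709: ✗
game_id=710: ✓ → 79
quarter_sum = 68 + 121 + 86 + 132 + 79 = 486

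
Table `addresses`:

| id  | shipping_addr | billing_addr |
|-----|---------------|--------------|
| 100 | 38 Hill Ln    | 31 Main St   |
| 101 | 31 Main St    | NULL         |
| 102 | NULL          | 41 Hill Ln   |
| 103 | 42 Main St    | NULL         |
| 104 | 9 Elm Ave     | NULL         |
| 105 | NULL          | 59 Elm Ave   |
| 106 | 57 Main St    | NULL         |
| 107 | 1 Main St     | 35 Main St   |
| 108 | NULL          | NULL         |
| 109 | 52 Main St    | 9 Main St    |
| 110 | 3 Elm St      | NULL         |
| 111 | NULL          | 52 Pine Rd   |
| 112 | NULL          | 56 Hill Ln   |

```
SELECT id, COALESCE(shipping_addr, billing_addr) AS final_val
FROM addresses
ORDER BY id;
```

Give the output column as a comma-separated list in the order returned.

id=100: shipping_addr=38 Hill Ln → 38 Hill Ln
id=101: shipping_addr=31 Main St → 31 Main St
id=102: shipping_addr=NULL, billing_addr=41 Hill Ln → 41 Hill Ln
id=103: shipping_addr=42 Main St → 42 Main St
id=104: shipping_addr=9 Elm Ave → 9 Elm Ave
id=105: shipping_addr=NULL, billing_addr=59 Elm Ave → 59 Elm Ave
id=106: shipping_addr=57 Main St → 57 Main St
id=107: shipping_addr=1 Main St → 1 Main St
id=108: shipping_addr=NULL, billing_addr=NULL (all NULL) → NULL
id=109: shipping_addr=52 Main St → 52 Main St
id=110: shipping_addr=3 Elm St → 3 Elm St
id=111: shipping_addr=NULL, billing_addr=52 Pine Rd → 52 Pine Rd
id=112: shipping_addr=NULL, billing_addr=56 Hill Ln → 56 Hill Ln

38 Hill Ln, 31 Main St, 41 Hill Ln, 42 Main St, 9 Elm Ave, 59 Elm Ave, 57 Main St, 1 Main St, NULL, 52 Main St, 3 Elm St, 52 Pine Rd, 56 Hill Ln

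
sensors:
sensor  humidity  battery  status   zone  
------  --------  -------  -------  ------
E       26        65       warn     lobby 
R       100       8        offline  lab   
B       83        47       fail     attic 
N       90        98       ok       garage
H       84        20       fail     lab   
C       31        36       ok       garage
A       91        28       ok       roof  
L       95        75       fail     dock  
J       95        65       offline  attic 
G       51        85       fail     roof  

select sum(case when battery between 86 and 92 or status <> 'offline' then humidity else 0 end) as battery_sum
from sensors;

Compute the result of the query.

sensor=E: ✓ → 26
sensor=R: ✗
sensor=B: ✓ → 83
sensor=N: ✓ → 90
sensor=H: ✓ → 84
sensor=C: ✓ → 31
sensor=A: ✓ → 91
sensor=L: ✓ → 95
sensor=J: ✗
sensor=G: ✓ → 51
battery_sum = 26 + 83 + 90 + 84 + 31 + 91 + 95 + 51 = 551

551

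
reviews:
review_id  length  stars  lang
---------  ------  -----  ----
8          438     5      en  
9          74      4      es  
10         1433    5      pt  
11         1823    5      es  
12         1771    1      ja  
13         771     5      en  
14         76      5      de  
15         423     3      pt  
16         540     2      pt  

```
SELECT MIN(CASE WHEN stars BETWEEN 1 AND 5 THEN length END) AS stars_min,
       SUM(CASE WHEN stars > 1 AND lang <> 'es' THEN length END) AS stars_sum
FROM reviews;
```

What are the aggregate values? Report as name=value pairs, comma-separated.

[stars_min: stars BETWEEN 1 AND 5]
review_id=8: ✓ → 438
review_id=9: ✓ → 74
review_id=10: ✓ → 1433
review_id=11: ✓ → 1823
review_id=12: ✓ → 1771
review_id=13: ✓ → 771
review_id=14: ✓ → 76
review_id=15: ✓ → 423
review_id=16: ✓ → 540
stars_min = MIN(438, 74, 1433, 1823, 1771, 771, 76, 423, 540) = 74
—
[stars_sum: stars > 1 AND lang <> 'es']
review_id=8: ✓ → 438
review_id=9: ✗
review_id=10: ✓ → 1433
review_id=11: ✗
review_id=12: ✗
review_id=13: ✓ → 771
review_id=14: ✓ → 76
review_id=15: ✓ → 423
review_id=16: ✓ → 540
stars_sum = 438 + 1433 + 771 + 76 + 423 + 540 = 3681

stars_min=74, stars_sum=3681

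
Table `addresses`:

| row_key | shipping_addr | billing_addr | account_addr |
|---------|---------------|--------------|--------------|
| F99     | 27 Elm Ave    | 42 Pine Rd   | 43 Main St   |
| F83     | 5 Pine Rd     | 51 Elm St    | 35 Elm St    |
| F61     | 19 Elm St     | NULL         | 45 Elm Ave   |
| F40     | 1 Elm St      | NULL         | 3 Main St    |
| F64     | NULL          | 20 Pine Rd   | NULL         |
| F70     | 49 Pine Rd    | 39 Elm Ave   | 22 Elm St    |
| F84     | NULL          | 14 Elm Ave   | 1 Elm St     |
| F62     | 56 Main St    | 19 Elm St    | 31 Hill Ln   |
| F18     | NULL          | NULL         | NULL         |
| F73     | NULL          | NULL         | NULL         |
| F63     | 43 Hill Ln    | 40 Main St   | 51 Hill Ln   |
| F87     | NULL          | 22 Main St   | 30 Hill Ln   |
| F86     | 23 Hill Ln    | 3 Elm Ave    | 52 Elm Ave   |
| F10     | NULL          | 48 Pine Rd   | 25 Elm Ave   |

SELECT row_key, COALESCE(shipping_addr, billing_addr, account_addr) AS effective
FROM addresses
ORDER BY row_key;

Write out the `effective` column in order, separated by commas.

48 Pine Rd, NULL, 1 Elm St, 19 Elm St, 56 Main St, 43 Hill Ln, 20 Pine Rd, 49 Pine Rd, NULL, 5 Pine Rd, 14 Elm Ave, 23 Hill Ln, 22 Main St, 27 Elm Ave

row_key=F10: shipping_addr=NULL, billing_addr=48 Pine Rd → 48 Pine Rd
row_key=F18: shipping_addr=NULL, billing_addr=NULL, account_addr=NULL (all NULL) → NULL
row_key=F40: shipping_addr=1 Elm St → 1 Elm St
row_key=F61: shipping_addr=19 Elm St → 19 Elm St
row_key=F62: shipping_addr=56 Main St → 56 Main St
row_key=F63: shipping_addr=43 Hill Ln → 43 Hill Ln
row_key=F64: shipping_addr=NULL, billing_addr=20 Pine Rd → 20 Pine Rd
row_key=F70: shipping_addr=49 Pine Rd → 49 Pine Rd
row_key=F73: shipping_addr=NULL, billing_addr=NULL, account_addr=NULL (all NULL) → NULL
row_key=F83: shipping_addr=5 Pine Rd → 5 Pine Rd
row_key=F84: shipping_addr=NULL, billing_addr=14 Elm Ave → 14 Elm Ave
row_key=F86: shipping_addr=23 Hill Ln → 23 Hill Ln
row_key=F87: shipping_addr=NULL, billing_addr=22 Main St → 22 Main St
row_key=F99: shipping_addr=27 Elm Ave → 27 Elm Ave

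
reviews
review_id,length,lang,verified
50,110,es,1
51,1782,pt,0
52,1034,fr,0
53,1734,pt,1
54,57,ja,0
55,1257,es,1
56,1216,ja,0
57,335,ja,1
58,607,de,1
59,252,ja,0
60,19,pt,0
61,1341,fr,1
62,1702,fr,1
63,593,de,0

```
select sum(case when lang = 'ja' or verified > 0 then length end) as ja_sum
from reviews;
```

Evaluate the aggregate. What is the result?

review_id=50: ✓ → 110
review_id=51: ✗
review_id=52: ✗
review_id=53: ✓ → 1734
review_id=54: ✓ → 57
review_id=55: ✓ → 1257
review_id=56: ✓ → 1216
review_id=57: ✓ → 335
review_id=58: ✓ → 607
review_id=59: ✓ → 252
review_id=60: ✗
review_id=61: ✓ → 1341
review_id=62: ✓ → 1702
review_id=63: ✗
ja_sum = 110 + 1734 + 57 + 1257 + 1216 + 335 + 607 + 252 + 1341 + 1702 = 8611

8611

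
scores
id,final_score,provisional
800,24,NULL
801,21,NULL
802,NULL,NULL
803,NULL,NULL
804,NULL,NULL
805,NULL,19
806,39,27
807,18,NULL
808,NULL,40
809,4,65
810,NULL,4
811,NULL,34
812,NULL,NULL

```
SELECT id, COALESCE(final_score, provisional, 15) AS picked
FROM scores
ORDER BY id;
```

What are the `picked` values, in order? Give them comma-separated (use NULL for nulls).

id=800: final_score=24 → 24
id=801: final_score=21 → 21
id=802: final_score=NULL, provisional=NULL, → literal 15 → 15
id=803: final_score=NULL, provisional=NULL, → literal 15 → 15
id=804: final_score=NULL, provisional=NULL, → literal 15 → 15
id=805: final_score=NULL, provisional=19 → 19
id=806: final_score=39 → 39
id=807: final_score=18 → 18
id=808: final_score=NULL, provisional=40 → 40
id=809: final_score=4 → 4
id=810: final_score=NULL, provisional=4 → 4
id=811: final_score=NULL, provisional=34 → 34
id=812: final_score=NULL, provisional=NULL, → literal 15 → 15

24, 21, 15, 15, 15, 19, 39, 18, 40, 4, 4, 34, 15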